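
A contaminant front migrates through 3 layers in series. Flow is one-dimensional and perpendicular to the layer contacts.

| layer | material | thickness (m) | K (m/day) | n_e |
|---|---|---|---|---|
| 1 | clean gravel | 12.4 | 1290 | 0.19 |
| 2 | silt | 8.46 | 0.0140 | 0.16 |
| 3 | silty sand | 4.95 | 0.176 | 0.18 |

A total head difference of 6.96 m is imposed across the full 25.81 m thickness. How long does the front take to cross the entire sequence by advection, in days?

418

With flow normal to the layers, continuity requires the same specific discharge q through every layer.
Σ(b_i/K_i) = 12.4/1290 + 8.46/0.0140 + 4.95/0.176 = 632.4 d.
q = Δh / Σ(b_i/K_i) = 6.96 / 632.4 = 0.01101 m/day.
In each layer the seepage velocity is v_i = q/n_i, so the layer transit time is t_i = b_i·n_i / q:
  layer 1 (clean gravel): t_1 = 12.4 × 0.19 / 0.01101 = 214.1 d
  layer 2 (silt): t_2 = 8.46 × 0.16 / 0.01101 = 123.0 d
  layer 3 (silty sand): t_3 = 4.95 × 0.18 / 0.01101 = 80.96 d
Total t = Σ t_i = 418.0 days.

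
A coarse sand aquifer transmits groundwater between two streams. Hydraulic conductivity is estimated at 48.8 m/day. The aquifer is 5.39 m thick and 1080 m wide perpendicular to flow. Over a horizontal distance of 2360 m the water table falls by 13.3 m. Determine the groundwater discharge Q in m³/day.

Cross-sectional area A = 1080 × 5.39 = 5821 m².
Hydraulic gradient i = Δh / L = 13.3 / 2360 = 0.005636.
Darcy's law: Q = K · A · i = 48.80 × 5821 × 0.005636 = 1601 m³/day.

1600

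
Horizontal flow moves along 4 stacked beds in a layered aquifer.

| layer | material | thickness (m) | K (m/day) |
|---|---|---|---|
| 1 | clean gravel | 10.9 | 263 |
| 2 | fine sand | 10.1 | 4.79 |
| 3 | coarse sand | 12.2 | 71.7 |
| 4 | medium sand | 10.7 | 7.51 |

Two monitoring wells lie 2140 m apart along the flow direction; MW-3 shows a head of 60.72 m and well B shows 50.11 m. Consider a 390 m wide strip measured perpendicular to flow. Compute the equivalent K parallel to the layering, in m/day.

Flow is parallel to layering, so each bed carries its own Darcy discharge and the transmissivities add.
Σ(K_i·b_i) = 263×10.9 + 4.79×10.1 + 71.7×12.2 + 7.51×10.7 = 3870 m²/day.
Total thickness b = 43.90 m, so K_eq = Σ(K_i·b_i)/b = 88.16 m/day.

88.2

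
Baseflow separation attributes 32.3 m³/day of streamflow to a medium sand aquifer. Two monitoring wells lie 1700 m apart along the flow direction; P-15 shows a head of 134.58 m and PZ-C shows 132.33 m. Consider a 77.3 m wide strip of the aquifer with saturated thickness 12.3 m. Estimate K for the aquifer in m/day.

25.7

Cross-sectional area A = 77.3 × 12.3 = 950.8 m².
Hydraulic gradient i = (134.58 − 132.33) / 1700 = 2.25 / 1700 = 0.001324.
From Q = K·A·i, K = Q / (A·i) = 32.3 / (950.8 × 0.001324) = 25.67 m/day.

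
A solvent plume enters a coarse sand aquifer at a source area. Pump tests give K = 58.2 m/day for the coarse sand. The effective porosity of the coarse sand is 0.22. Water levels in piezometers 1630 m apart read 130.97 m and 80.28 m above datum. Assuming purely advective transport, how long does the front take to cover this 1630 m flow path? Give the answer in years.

0.542

Hydraulic gradient i = (130.97 − 80.28) / 1630 = 50.69 / 1630 = 0.03110.
Darcy flux q = K · i = 58.20 × 0.03110 = 1.810 m/day.
Seepage velocity v = q / n_e = 1.810 / 0.22 = 8.227 m/day.
Travel time t = L / v = 1630 / 8.227 = 198.1 days = 0.5425 years.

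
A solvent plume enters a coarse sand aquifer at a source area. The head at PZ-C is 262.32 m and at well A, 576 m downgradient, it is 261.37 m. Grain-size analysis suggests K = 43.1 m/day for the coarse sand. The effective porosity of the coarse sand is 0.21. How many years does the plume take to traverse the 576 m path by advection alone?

Hydraulic gradient i = (262.32 − 261.37) / 576 = 0.95 / 576 = 0.001649.
Darcy flux q = K · i = 43.10 × 0.001649 = 0.07109 m/day.
Seepage velocity v = q / n_e = 0.07109 / 0.21 = 0.3385 m/day.
Travel time t = L / v = 576 / 0.3385 = 1702 days = 4.659 years.

4.66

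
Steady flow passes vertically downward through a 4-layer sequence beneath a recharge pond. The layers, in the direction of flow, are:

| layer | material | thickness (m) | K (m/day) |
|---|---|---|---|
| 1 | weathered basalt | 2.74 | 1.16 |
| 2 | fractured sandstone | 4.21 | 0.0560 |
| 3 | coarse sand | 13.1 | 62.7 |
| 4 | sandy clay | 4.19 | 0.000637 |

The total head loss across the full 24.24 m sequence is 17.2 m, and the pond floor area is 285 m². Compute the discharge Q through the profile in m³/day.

0.737

Flow is perpendicular to layering, so the layers act in series and the equivalent K is the thickness-weighted harmonic mean.
Total thickness L = 2.74 + 4.21 + 13.1 + 4.19 = 24.24 m.
Σ(b_i/K_i) = 2.74/1.16 + 4.21/0.0560 + 13.1/62.7 + 4.19/0.000637 = 6655 d.
K_eq = L / Σ(b_i/K_i) = 24.24 / 6655 = 0.003642 m/day.
Q = K_eq · A · (Δh/L) = 0.003642 × 285 × (17.2/24.24) = 0.7365 m³/day.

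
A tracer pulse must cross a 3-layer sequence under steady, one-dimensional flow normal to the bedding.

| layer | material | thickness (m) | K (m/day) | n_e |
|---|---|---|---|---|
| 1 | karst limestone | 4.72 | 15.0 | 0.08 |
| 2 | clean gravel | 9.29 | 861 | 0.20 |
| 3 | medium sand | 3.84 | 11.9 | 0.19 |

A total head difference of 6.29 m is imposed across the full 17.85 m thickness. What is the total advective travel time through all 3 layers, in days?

With flow normal to the layers, continuity requires the same specific discharge q through every layer.
Σ(b_i/K_i) = 4.72/15.0 + 9.29/861 + 3.84/11.9 = 0.6481 d.
q = Δh / Σ(b_i/K_i) = 6.29 / 0.6481 = 9.705 m/day.
In each layer the seepage velocity is v_i = q/n_i, so the layer transit time is t_i = b_i·n_i / q:
  layer 1 (karst limestone): t_1 = 4.72 × 0.08 / 9.705 = 0.03891 d
  layer 2 (clean gravel): t_2 = 9.29 × 0.20 / 9.705 = 0.1915 d
  layer 3 (medium sand): t_3 = 3.84 × 0.19 / 9.705 = 0.07518 d
Total t = Σ t_i = 0.3055 days.

0.306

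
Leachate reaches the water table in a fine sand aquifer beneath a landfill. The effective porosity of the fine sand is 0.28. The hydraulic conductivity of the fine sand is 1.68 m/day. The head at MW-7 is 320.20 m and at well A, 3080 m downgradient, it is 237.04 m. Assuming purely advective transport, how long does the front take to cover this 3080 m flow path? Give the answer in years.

52.1

Hydraulic gradient i = (320.20 − 237.04) / 3080 = 83.16 / 3080 = 0.02700.
Darcy flux q = K · i = 1.680 × 0.02700 = 0.04536 m/day.
Seepage velocity v = q / n_e = 0.04536 / 0.28 = 0.1620 m/day.
Travel time t = L / v = 3080 / 0.1620 = 19012 days = 52.05 years.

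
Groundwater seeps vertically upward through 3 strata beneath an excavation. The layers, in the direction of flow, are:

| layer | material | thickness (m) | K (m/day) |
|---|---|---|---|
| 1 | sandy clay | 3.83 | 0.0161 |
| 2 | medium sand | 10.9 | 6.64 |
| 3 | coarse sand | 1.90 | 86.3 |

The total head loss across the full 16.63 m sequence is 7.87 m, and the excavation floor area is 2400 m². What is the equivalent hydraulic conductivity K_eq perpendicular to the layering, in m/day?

0.0694

Flow is perpendicular to layering, so the layers act in series and the equivalent K is the thickness-weighted harmonic mean.
Total thickness L = 3.83 + 10.9 + 1.90 = 16.63 m.
Σ(b_i/K_i) = 3.83/0.0161 + 10.9/6.64 + 1.90/86.3 = 239.6 d.
K_eq = L / Σ(b_i/K_i) = 16.63 / 239.6 = 0.06942 m/day.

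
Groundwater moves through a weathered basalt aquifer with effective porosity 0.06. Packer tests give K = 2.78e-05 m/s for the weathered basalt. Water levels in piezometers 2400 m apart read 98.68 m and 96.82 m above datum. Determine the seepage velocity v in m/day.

Convert K: 2.78e-05 m/s × 86400 = 2.402 m/day.
Hydraulic gradient i = (98.68 − 96.82) / 2400 = 1.86 / 2400 = 0.0007750.
Darcy flux q = K · i = 2.402 × 0.0007750 = 0.001861 m/day.
Seepage velocity v = q / n_e = 0.001861 / 0.06 = 0.03102 m/day.

0.0310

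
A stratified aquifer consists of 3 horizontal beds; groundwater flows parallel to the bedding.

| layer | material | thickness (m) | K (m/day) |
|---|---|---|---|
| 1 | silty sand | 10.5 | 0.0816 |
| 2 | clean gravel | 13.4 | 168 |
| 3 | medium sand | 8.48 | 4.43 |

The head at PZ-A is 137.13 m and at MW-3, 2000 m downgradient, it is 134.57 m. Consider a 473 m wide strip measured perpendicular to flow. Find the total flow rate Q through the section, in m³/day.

Flow is parallel to layering, so each bed carries its own Darcy discharge and the transmissivities add.
Σ(K_i·b_i) = 0.0816×10.5 + 168×13.4 + 4.43×8.48 = 2290 m²/day.
Hydraulic gradient i = (137.13 − 134.57) / 2000 = 2.56 / 2000 = 0.001280.
Q = Σ(K_i·b_i) · W · i = 2290 × 473 × 0.001280 = 1386 m³/day.

1390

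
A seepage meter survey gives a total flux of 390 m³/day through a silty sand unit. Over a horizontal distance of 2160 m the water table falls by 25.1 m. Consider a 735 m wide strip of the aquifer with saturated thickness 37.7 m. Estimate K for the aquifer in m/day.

Cross-sectional area A = 735 × 37.7 = 27710 m².
Hydraulic gradient i = Δh / L = 25.1 / 2160 = 0.01162.
From Q = K·A·i, K = Q / (A·i) = 390 / (27710 × 0.01162) = 1.211 m/day.

1.21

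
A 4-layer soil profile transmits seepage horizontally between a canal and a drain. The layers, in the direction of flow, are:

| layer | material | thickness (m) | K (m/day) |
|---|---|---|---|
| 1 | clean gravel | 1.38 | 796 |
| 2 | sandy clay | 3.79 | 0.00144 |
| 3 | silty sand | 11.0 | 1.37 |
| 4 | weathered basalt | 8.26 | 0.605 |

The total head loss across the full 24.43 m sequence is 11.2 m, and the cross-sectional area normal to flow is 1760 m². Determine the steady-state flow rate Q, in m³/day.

7.43

Flow is perpendicular to layering, so the layers act in series and the equivalent K is the thickness-weighted harmonic mean.
Total thickness L = 1.38 + 3.79 + 11.0 + 8.26 = 24.43 m.
Σ(b_i/K_i) = 1.38/796 + 3.79/0.00144 + 11.0/1.37 + 8.26/0.605 = 2654 d.
K_eq = L / Σ(b_i/K_i) = 24.43 / 2654 = 0.009206 m/day.
Q = K_eq · A · (Δh/L) = 0.009206 × 1760 × (11.2/24.43) = 7.428 m³/day.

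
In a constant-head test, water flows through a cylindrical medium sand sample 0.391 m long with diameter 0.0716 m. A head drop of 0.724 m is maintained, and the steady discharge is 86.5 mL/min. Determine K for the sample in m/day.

16.7

Cross-sectional area A = π·(d/2)² = π × (0.0716/2)² = 0.004026 m².
Convert discharge: 86.5 mL/min = 1.442e-06 m³/s.
Darcy's law rearranged: K = Q·L / (A·Δh) = 1.442e-06 × 0.391 / (0.004026 × 0.724) = 0.0001934 m/s = 16.71 m/day.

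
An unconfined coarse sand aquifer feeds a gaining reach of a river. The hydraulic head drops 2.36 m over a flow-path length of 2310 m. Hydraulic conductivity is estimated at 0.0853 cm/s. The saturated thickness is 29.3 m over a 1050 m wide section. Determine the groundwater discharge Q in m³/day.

2320

Convert K: 0.0853 cm/s × 864 = 73.70 m/day.
Cross-sectional area A = 1050 × 29.3 = 30765 m².
Hydraulic gradient i = Δh / L = 2.36 / 2310 = 0.001022.
Darcy's law: Q = K · A · i = 73.70 × 30765 × 0.001022 = 2316 m³/day.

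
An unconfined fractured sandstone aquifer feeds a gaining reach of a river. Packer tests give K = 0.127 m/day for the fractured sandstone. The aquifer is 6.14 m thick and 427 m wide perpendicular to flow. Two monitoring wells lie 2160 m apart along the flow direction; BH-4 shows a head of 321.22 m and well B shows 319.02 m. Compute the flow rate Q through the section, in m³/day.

Cross-sectional area A = 427 × 6.14 = 2622 m².
Hydraulic gradient i = (321.22 − 319.02) / 2160 = 2.2 / 2160 = 0.001019.
Darcy's law: Q = K · A · i = 0.1270 × 2622 × 0.001019 = 0.3391 m³/day.

0.339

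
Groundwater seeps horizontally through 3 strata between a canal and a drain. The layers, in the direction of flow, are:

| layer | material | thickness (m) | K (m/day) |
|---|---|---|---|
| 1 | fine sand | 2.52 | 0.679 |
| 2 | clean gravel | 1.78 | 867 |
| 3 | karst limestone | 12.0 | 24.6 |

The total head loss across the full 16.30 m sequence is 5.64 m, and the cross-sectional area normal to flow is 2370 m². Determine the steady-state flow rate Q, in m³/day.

Flow is perpendicular to layering, so the layers act in series and the equivalent K is the thickness-weighted harmonic mean.
Total thickness L = 2.52 + 1.78 + 12.0 = 16.30 m.
Σ(b_i/K_i) = 2.52/0.679 + 1.78/867 + 12.0/24.6 = 4.201 d.
K_eq = L / Σ(b_i/K_i) = 16.30 / 4.201 = 3.880 m/day.
Q = K_eq · A · (Δh/L) = 3.880 × 2370 × (5.64/16.30) = 3182 m³/day.

3180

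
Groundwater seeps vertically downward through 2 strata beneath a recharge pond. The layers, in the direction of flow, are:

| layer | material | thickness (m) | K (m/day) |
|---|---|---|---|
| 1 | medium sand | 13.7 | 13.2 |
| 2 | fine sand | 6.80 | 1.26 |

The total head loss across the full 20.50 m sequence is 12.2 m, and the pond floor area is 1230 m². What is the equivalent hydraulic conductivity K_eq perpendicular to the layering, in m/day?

Flow is perpendicular to layering, so the layers act in series and the equivalent K is the thickness-weighted harmonic mean.
Total thickness L = 13.7 + 6.80 = 20.50 m.
Σ(b_i/K_i) = 13.7/13.2 + 6.80/1.26 = 6.435 d.
K_eq = L / Σ(b_i/K_i) = 20.50 / 6.435 = 3.186 m/day.

3.19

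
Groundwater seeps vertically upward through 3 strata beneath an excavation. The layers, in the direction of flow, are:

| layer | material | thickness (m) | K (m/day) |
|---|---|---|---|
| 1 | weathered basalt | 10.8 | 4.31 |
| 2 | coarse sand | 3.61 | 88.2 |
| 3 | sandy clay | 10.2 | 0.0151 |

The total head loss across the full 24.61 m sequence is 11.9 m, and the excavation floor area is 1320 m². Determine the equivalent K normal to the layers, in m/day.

Flow is perpendicular to layering, so the layers act in series and the equivalent K is the thickness-weighted harmonic mean.
Total thickness L = 10.8 + 3.61 + 10.2 = 24.61 m.
Σ(b_i/K_i) = 10.8/4.31 + 3.61/88.2 + 10.2/0.0151 = 678.0 d.
K_eq = L / Σ(b_i/K_i) = 24.61 / 678.0 = 0.03630 m/day.

0.0363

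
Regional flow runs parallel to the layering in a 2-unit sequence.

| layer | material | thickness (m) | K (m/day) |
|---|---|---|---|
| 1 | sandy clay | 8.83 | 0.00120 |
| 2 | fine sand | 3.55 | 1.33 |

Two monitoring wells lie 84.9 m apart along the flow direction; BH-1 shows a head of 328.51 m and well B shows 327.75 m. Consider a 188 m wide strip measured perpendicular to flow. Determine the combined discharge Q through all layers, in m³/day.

Flow is parallel to layering, so each bed carries its own Darcy discharge and the transmissivities add.
Σ(K_i·b_i) = 0.00120×8.83 + 1.33×3.55 = 4.732 m²/day.
Hydraulic gradient i = (328.51 − 327.75) / 84.9 = 0.76 / 84.9 = 0.008952.
Q = Σ(K_i·b_i) · W · i = 4.732 × 188 × 0.008952 = 7.964 m³/day.

7.96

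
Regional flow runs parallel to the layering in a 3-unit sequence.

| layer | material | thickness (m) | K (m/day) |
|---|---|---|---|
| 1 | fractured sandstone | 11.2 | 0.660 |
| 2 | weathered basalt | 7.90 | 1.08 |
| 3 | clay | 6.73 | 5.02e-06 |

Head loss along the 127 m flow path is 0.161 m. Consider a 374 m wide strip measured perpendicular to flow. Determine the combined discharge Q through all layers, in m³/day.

Flow is parallel to layering, so each bed carries its own Darcy discharge and the transmissivities add.
Σ(K_i·b_i) = 0.660×11.2 + 1.08×7.90 + 5.02e-06×6.73 = 15.92 m²/day.
Hydraulic gradient i = Δh / L = 0.161 / 127 = 0.001268.
Q = Σ(K_i·b_i) · W · i = 15.92 × 374 × 0.001268 = 7.550 m³/day.

7.55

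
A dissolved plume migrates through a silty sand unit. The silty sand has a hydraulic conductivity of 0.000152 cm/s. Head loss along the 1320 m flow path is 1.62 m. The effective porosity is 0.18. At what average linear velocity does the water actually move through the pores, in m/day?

0.000895

Convert K: 0.000152 cm/s × 864 = 0.1313 m/day.
Hydraulic gradient i = Δh / L = 1.62 / 1320 = 0.001227.
Darcy flux q = K · i = 0.1313 × 0.001227 = 0.0001612 m/day.
Seepage velocity v = q / n_e = 0.0001612 / 0.18 = 0.0008954 m/day.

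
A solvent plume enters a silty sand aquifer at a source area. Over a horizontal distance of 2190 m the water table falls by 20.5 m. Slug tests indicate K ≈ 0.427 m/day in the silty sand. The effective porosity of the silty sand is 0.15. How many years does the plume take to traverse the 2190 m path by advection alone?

Hydraulic gradient i = Δh / L = 20.5 / 2190 = 0.009361.
Darcy flux q = K · i = 0.4270 × 0.009361 = 0.003997 m/day.
Seepage velocity v = q / n_e = 0.003997 / 0.15 = 0.02665 m/day.
Travel time t = L / v = 2190 / 0.02665 = 82186 days = 225.0 years.

225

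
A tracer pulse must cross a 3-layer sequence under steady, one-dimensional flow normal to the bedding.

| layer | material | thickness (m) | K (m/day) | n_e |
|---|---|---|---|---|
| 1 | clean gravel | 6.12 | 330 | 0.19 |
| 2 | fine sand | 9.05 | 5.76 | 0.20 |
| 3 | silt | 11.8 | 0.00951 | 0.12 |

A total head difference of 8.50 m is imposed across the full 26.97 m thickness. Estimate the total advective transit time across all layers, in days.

With flow normal to the layers, continuity requires the same specific discharge q through every layer.
Σ(b_i/K_i) = 6.12/330 + 9.05/5.76 + 11.8/0.00951 = 1242 d.
q = Δh / Σ(b_i/K_i) = 8.50 / 1242 = 0.006842 m/day.
In each layer the seepage velocity is v_i = q/n_i, so the layer transit time is t_i = b_i·n_i / q:
  layer 1 (clean gravel): t_1 = 6.12 × 0.19 / 0.006842 = 170.0 d
  layer 2 (fine sand): t_2 = 9.05 × 0.20 / 0.006842 = 264.6 d
  layer 3 (silt): t_3 = 11.8 × 0.12 / 0.006842 = 207.0 d
Total t = Σ t_i = 641.5 days.

641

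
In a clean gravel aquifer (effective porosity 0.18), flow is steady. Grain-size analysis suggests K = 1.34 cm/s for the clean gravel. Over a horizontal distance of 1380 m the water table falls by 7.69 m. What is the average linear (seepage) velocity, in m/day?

35.8

Convert K: 1.34 cm/s × 864 = 1158 m/day.
Hydraulic gradient i = Δh / L = 7.69 / 1380 = 0.005572.
Darcy flux q = K · i = 1158 × 0.005572 = 6.452 m/day.
Seepage velocity v = q / n_e = 6.452 / 0.18 = 35.84 m/day.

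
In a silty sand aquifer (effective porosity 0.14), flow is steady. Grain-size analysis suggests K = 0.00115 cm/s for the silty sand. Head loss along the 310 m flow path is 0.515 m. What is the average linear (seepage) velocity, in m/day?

Convert K: 0.00115 cm/s × 864 = 0.9936 m/day.
Hydraulic gradient i = Δh / L = 0.515 / 310 = 0.001661.
Darcy flux q = K · i = 0.9936 × 0.001661 = 0.001651 m/day.
Seepage velocity v = q / n_e = 0.001651 / 0.14 = 0.01179 m/day.

0.0118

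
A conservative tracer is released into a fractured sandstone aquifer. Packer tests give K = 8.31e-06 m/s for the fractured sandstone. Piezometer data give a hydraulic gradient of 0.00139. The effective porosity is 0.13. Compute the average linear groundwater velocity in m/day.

Convert K: 8.31e-06 m/s × 86400 = 0.7180 m/day.
Hydraulic gradient i = 0.00139.
Darcy flux q = K · i = 0.7180 × 0.001390 = 0.0009980 m/day.
Seepage velocity v = q / n_e = 0.0009980 / 0.13 = 0.007677 m/day.

0.00768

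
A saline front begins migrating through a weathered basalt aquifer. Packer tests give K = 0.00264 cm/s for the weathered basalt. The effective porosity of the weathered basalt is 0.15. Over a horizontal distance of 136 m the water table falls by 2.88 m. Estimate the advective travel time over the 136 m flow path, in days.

422

Convert K: 0.00264 cm/s × 864 = 2.281 m/day.
Hydraulic gradient i = Δh / L = 2.88 / 136 = 0.02118.
Darcy flux q = K · i = 2.281 × 0.02118 = 0.04830 m/day.
Seepage velocity v = q / n_e = 0.04830 / 0.15 = 0.3220 m/day.
Travel time t = L / v = 136 / 0.3220 = 422.3 days.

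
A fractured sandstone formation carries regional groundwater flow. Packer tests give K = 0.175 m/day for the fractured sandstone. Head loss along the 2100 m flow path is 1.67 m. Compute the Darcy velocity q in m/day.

0.000139

Hydraulic gradient i = Δh / L = 1.67 / 2100 = 0.0007952.
Specific discharge q = K · i = 0.1750 × 0.0007952 = 0.0001392 m/day.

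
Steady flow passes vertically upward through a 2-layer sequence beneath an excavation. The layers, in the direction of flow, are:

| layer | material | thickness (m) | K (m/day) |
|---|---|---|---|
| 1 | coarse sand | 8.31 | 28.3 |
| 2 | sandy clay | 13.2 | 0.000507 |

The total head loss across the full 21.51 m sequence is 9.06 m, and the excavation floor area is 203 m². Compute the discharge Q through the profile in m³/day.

0.0706

Flow is perpendicular to layering, so the layers act in series and the equivalent K is the thickness-weighted harmonic mean.
Total thickness L = 8.31 + 13.2 = 21.51 m.
Σ(b_i/K_i) = 8.31/28.3 + 13.2/0.000507 = 26036 d.
K_eq = L / Σ(b_i/K_i) = 21.51 / 26036 = 0.0008262 m/day.
Q = K_eq · A · (Δh/L) = 0.0008262 × 203 × (9.06/21.51) = 0.07064 m³/day.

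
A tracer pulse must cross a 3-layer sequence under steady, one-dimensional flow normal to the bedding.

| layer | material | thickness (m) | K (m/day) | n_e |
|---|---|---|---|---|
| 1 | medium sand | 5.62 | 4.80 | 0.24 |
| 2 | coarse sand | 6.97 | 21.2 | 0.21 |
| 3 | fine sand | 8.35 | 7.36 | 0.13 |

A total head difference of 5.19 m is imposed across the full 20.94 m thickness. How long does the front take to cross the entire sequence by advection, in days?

1.98

With flow normal to the layers, continuity requires the same specific discharge q through every layer.
Σ(b_i/K_i) = 5.62/4.80 + 6.97/21.2 + 8.35/7.36 = 2.634 d.
q = Δh / Σ(b_i/K_i) = 5.19 / 2.634 = 1.970 m/day.
In each layer the seepage velocity is v_i = q/n_i, so the layer transit time is t_i = b_i·n_i / q:
  layer 1 (medium sand): t_1 = 5.62 × 0.24 / 1.970 = 0.6846 d
  layer 2 (coarse sand): t_2 = 6.97 × 0.21 / 1.970 = 0.7429 d
  layer 3 (fine sand): t_3 = 8.35 × 0.13 / 1.970 = 0.5509 d
Total t = Σ t_i = 1.978 days.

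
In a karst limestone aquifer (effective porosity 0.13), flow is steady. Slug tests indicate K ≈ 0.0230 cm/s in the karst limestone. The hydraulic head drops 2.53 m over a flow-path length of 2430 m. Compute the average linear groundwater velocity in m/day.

Convert K: 0.0230 cm/s × 864 = 19.87 m/day.
Hydraulic gradient i = Δh / L = 2.53 / 2430 = 0.001041.
Darcy flux q = K · i = 19.87 × 0.001041 = 0.02069 m/day.
Seepage velocity v = q / n_e = 0.02069 / 0.13 = 0.1592 m/day.

0.159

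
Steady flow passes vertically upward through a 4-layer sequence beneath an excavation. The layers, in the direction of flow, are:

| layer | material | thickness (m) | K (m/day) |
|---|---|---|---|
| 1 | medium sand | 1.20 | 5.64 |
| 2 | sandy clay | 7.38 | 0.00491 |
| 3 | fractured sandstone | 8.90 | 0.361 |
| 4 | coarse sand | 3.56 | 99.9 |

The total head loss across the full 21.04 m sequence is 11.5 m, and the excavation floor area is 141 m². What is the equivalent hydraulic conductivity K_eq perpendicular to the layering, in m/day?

Flow is perpendicular to layering, so the layers act in series and the equivalent K is the thickness-weighted harmonic mean.
Total thickness L = 1.20 + 7.38 + 8.90 + 3.56 = 21.04 m.
Σ(b_i/K_i) = 1.20/5.64 + 7.38/0.00491 + 8.90/0.361 + 3.56/99.9 = 1528 d.
K_eq = L / Σ(b_i/K_i) = 21.04 / 1528 = 0.01377 m/day.

0.0138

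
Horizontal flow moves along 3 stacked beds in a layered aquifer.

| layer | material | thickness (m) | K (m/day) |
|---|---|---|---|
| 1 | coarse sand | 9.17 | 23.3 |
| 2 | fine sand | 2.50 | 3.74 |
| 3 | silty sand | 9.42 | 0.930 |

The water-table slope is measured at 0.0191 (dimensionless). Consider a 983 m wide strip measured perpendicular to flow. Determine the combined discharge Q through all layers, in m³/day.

Flow is parallel to layering, so each bed carries its own Darcy discharge and the transmissivities add.
Σ(K_i·b_i) = 23.3×9.17 + 3.74×2.50 + 0.930×9.42 = 231.8 m²/day.
Hydraulic gradient i = 0.0191.
Q = Σ(K_i·b_i) · W · i = 231.8 × 983 × 0.01910 = 4352 m³/day.

4350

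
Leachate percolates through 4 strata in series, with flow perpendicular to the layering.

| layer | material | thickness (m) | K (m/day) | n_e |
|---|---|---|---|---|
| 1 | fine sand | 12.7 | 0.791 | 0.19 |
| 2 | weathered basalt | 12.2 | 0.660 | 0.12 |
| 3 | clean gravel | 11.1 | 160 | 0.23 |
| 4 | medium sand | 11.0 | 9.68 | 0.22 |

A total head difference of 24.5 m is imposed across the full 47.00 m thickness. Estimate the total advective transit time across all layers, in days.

12.9

With flow normal to the layers, continuity requires the same specific discharge q through every layer.
Σ(b_i/K_i) = 12.7/0.791 + 12.2/0.660 + 11.1/160 + 11.0/9.68 = 35.75 d.
q = Δh / Σ(b_i/K_i) = 24.5 / 35.75 = 0.6854 m/day.
In each layer the seepage velocity is v_i = q/n_i, so the layer transit time is t_i = b_i·n_i / q:
  layer 1 (fine sand): t_1 = 12.7 × 0.19 / 0.6854 = 3.521 d
  layer 2 (weathered basalt): t_2 = 12.2 × 0.12 / 0.6854 = 2.136 d
  layer 3 (clean gravel): t_3 = 11.1 × 0.23 / 0.6854 = 3.725 d
  layer 4 (medium sand): t_4 = 11.0 × 0.22 / 0.6854 = 3.531 d
Total t = Σ t_i = 12.91 days.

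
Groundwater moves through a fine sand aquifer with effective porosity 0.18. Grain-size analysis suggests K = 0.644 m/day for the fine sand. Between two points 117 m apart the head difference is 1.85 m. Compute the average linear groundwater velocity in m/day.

Hydraulic gradient i = Δh / L = 1.85 / 117 = 0.01581.
Darcy flux q = K · i = 0.6440 × 0.01581 = 0.01018 m/day.
Seepage velocity v = q / n_e = 0.01018 / 0.18 = 0.05657 m/day.

0.0566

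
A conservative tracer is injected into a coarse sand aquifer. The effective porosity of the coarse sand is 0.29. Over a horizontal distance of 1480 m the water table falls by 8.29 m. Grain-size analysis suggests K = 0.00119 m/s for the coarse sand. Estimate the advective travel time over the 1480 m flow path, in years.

Convert K: 0.00119 m/s × 86400 = 102.8 m/day.
Hydraulic gradient i = Δh / L = 8.29 / 1480 = 0.005601.
Darcy flux q = K · i = 102.8 × 0.005601 = 0.5759 m/day.
Seepage velocity v = q / n_e = 0.5759 / 0.29 = 1.986 m/day.
Travel time t = L / v = 1480 / 1.986 = 745.3 days = 2.040 years.

2.04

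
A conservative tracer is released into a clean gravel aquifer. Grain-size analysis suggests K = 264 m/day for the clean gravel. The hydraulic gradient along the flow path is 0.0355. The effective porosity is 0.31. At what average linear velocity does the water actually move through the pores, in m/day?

30.2

Hydraulic gradient i = 0.0355.
Darcy flux q = K · i = 264.0 × 0.03550 = 9.372 m/day.
Seepage velocity v = q / n_e = 9.372 / 0.31 = 30.23 m/day.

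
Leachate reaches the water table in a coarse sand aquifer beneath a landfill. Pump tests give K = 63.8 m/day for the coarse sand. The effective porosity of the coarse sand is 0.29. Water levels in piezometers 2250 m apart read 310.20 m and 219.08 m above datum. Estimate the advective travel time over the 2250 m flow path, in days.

253

Hydraulic gradient i = (310.20 − 219.08) / 2250 = 91.12 / 2250 = 0.04050.
Darcy flux q = K · i = 63.80 × 0.04050 = 2.584 m/day.
Seepage velocity v = q / n_e = 2.584 / 0.29 = 8.910 m/day.
Travel time t = L / v = 2250 / 8.910 = 252.5 days.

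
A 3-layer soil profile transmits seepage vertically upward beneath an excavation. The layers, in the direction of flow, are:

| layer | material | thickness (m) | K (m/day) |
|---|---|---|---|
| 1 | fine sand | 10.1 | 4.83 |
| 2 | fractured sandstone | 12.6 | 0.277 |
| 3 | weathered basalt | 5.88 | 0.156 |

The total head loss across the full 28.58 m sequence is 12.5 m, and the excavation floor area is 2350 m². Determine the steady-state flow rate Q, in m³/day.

344

Flow is perpendicular to layering, so the layers act in series and the equivalent K is the thickness-weighted harmonic mean.
Total thickness L = 10.1 + 12.6 + 5.88 = 28.58 m.
Σ(b_i/K_i) = 10.1/4.83 + 12.6/0.277 + 5.88/0.156 = 85.27 d.
K_eq = L / Σ(b_i/K_i) = 28.58 / 85.27 = 0.3352 m/day.
Q = K_eq · A · (Δh/L) = 0.3352 × 2350 × (12.5/28.58) = 344.5 m³/day.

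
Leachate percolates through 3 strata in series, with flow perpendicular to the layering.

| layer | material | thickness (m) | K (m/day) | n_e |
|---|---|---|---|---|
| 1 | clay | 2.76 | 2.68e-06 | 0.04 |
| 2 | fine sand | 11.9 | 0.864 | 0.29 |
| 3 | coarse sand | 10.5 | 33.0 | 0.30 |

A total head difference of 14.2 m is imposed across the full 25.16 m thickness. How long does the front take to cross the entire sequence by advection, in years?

With flow normal to the layers, continuity requires the same specific discharge q through every layer.
Σ(b_i/K_i) = 2.76/2.68e-06 + 11.9/0.864 + 10.5/33.0 = 1.030e+06 d.
q = Δh / Σ(b_i/K_i) = 14.2 / 1.030e+06 = 1.379e-05 m/day.
In each layer the seepage velocity is v_i = q/n_i, so the layer transit time is t_i = b_i·n_i / q:
  layer 1 (clay): t_1 = 2.76 × 0.04 / 1.379e-05 = 8007 d
  layer 2 (fine sand): t_2 = 11.9 × 0.29 / 1.379e-05 = 2.503e+05 d
  layer 3 (coarse sand): t_3 = 10.5 × 0.30 / 1.379e-05 = 2.285e+05 d
Total t = Σ t_i = 4.867e+05 days = 1333 years.

1330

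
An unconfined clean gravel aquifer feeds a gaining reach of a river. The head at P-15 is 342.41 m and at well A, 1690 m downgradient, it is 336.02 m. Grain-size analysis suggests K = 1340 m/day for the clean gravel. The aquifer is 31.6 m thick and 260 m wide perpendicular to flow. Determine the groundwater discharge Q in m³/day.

Cross-sectional area A = 260 × 31.6 = 8216 m².
Hydraulic gradient i = (342.41 − 336.02) / 1690 = 6.39 / 1690 = 0.003781.
Darcy's law: Q = K · A · i = 1340 × 8216 × 0.003781 = 41627 m³/day.

41600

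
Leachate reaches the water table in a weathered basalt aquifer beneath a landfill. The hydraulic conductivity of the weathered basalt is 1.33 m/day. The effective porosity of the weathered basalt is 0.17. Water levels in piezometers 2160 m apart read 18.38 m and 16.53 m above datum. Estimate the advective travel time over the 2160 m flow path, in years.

883

Hydraulic gradient i = (18.38 − 16.53) / 2160 = 1.85 / 2160 = 0.0008565.
Darcy flux q = K · i = 1.330 × 0.0008565 = 0.001139 m/day.
Seepage velocity v = q / n_e = 0.001139 / 0.17 = 0.006701 m/day.
Travel time t = L / v = 2160 / 0.006701 = 3.224e+05 days = 882.6 years.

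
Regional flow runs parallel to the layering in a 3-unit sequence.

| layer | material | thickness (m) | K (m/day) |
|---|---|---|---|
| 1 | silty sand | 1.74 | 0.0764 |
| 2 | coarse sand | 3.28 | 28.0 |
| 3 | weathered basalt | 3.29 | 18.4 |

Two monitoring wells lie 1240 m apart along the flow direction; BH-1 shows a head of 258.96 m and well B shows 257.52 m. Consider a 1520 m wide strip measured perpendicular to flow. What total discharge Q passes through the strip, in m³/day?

Flow is parallel to layering, so each bed carries its own Darcy discharge and the transmissivities add.
Σ(K_i·b_i) = 0.0764×1.74 + 28.0×3.28 + 18.4×3.29 = 152.5 m²/day.
Hydraulic gradient i = (258.96 − 257.52) / 1240 = 1.44 / 1240 = 0.001161.
Q = Σ(K_i·b_i) · W · i = 152.5 × 1520 × 0.001161 = 269.2 m³/day.

269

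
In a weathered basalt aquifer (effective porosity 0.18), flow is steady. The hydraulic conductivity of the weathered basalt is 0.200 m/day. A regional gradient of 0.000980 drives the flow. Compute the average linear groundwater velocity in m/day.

0.00109

Hydraulic gradient i = 0.000980.
Darcy flux q = K · i = 0.2000 × 0.0009800 = 0.0001960 m/day.
Seepage velocity v = q / n_e = 0.0001960 / 0.18 = 0.001089 m/day.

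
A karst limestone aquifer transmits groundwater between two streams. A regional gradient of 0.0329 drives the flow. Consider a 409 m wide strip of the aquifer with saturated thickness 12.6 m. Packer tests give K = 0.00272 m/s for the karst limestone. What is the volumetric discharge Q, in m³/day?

39800

Convert K: 0.00272 m/s × 86400 = 235.0 m/day.
Cross-sectional area A = 409 × 12.6 = 5153 m².
Hydraulic gradient i = 0.0329.
Darcy's law: Q = K · A · i = 235.0 × 5153 × 0.03290 = 39845 m³/day.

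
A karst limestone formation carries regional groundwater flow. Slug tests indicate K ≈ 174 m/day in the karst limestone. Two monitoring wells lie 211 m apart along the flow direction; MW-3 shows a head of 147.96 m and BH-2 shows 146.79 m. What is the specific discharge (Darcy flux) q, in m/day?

0.965

Hydraulic gradient i = (147.96 − 146.79) / 211 = 1.17 / 211 = 0.005545.
Specific discharge q = K · i = 174.0 × 0.005545 = 0.9648 m/day.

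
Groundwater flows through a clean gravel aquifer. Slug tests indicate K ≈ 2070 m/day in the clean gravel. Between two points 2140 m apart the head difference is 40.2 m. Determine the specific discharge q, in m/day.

Hydraulic gradient i = Δh / L = 40.2 / 2140 = 0.01879.
Specific discharge q = K · i = 2070 × 0.01879 = 38.89 m/day.

38.9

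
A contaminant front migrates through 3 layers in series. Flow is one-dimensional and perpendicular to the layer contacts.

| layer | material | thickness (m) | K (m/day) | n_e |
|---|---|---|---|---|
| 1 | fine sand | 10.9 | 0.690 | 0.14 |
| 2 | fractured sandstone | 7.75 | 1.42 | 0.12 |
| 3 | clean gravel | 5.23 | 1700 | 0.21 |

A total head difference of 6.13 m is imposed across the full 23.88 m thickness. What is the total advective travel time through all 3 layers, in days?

12.3

With flow normal to the layers, continuity requires the same specific discharge q through every layer.
Σ(b_i/K_i) = 10.9/0.690 + 7.75/1.42 + 5.23/1700 = 21.26 d.
q = Δh / Σ(b_i/K_i) = 6.13 / 21.26 = 0.2884 m/day.
In each layer the seepage velocity is v_i = q/n_i, so the layer transit time is t_i = b_i·n_i / q:
  layer 1 (fine sand): t_1 = 10.9 × 0.14 / 0.2884 = 5.292 d
  layer 2 (fractured sandstone): t_2 = 7.75 × 0.12 / 0.2884 = 3.225 d
  layer 3 (clean gravel): t_3 = 5.23 × 0.21 / 0.2884 = 3.809 d
Total t = Σ t_i = 12.33 days.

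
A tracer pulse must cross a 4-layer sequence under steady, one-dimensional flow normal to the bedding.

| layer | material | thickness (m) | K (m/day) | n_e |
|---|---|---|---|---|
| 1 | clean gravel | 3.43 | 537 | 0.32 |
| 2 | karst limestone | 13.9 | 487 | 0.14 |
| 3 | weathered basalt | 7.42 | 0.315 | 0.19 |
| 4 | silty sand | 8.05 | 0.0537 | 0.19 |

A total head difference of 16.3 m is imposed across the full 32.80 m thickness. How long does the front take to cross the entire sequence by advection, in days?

With flow normal to the layers, continuity requires the same specific discharge q through every layer.
Σ(b_i/K_i) = 3.43/537 + 13.9/487 + 7.42/0.315 + 8.05/0.0537 = 173.5 d.
q = Δh / Σ(b_i/K_i) = 16.3 / 173.5 = 0.09395 m/day.
In each layer the seepage velocity is v_i = q/n_i, so the layer transit time is t_i = b_i·n_i / q:
  layer 1 (clean gravel): t_1 = 3.43 × 0.32 / 0.09395 = 11.68 d
  layer 2 (karst limestone): t_2 = 13.9 × 0.14 / 0.09395 = 20.71 d
  layer 3 (weathered basalt): t_3 = 7.42 × 0.19 / 0.09395 = 15.01 d
  layer 4 (silty sand): t_4 = 8.05 × 0.19 / 0.09395 = 16.28 d
Total t = Σ t_i = 63.68 days.

63.7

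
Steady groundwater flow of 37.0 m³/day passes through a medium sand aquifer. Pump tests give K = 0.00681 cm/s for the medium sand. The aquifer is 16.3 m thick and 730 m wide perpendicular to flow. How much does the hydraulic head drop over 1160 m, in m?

0.613

Convert K: 0.00681 cm/s × 864 = 5.884 m/day.
Cross-sectional area A = 730 × 16.3 = 11899 m².
From Q = K·A·i, i = Q / (K·A) = 37.0 / (5.884 × 11899) = 0.0005285.
Head loss Δh = i · L = 0.0005285 × 1160 = 0.6130 m.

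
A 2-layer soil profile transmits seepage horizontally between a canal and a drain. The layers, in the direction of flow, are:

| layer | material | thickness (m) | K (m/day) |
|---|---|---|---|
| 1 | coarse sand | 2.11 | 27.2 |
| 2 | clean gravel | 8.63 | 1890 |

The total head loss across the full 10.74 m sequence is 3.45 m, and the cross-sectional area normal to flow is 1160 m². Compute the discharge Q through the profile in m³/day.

48700

Flow is perpendicular to layering, so the layers act in series and the equivalent K is the thickness-weighted harmonic mean.
Total thickness L = 2.11 + 8.63 = 10.74 m.
Σ(b_i/K_i) = 2.11/27.2 + 8.63/1890 = 0.08214 d.
K_eq = L / Σ(b_i/K_i) = 10.74 / 0.08214 = 130.8 m/day.
Q = K_eq · A · (Δh/L) = 130.8 × 1160 × (3.45/10.74) = 48722 m³/day.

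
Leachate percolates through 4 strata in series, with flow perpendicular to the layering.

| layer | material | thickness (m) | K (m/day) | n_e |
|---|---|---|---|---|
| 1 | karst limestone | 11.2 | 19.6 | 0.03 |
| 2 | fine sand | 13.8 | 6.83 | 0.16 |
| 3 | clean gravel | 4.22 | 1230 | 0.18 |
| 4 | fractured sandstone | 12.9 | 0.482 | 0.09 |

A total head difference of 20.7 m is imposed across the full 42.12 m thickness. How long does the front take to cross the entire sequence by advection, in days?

6.33

With flow normal to the layers, continuity requires the same specific discharge q through every layer.
Σ(b_i/K_i) = 11.2/19.6 + 13.8/6.83 + 4.22/1230 + 12.9/0.482 = 29.36 d.
q = Δh / Σ(b_i/K_i) = 20.7 / 29.36 = 0.7051 m/day.
In each layer the seepage velocity is v_i = q/n_i, so the layer transit time is t_i = b_i·n_i / q:
  layer 1 (karst limestone): t_1 = 11.2 × 0.03 / 0.7051 = 0.4765 d
  layer 2 (fine sand): t_2 = 13.8 × 0.16 / 0.7051 = 3.132 d
  layer 3 (clean gravel): t_3 = 4.22 × 0.18 / 0.7051 = 1.077 d
  layer 4 (fractured sandstone): t_4 = 12.9 × 0.09 / 0.7051 = 1.647 d
Total t = Σ t_i = 6.332 days.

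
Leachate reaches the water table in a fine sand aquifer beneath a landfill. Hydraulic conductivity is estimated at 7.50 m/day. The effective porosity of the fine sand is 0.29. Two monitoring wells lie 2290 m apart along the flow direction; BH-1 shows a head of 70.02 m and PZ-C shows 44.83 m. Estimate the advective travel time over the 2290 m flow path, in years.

22.0

Hydraulic gradient i = (70.02 − 44.83) / 2290 = 25.19 / 2290 = 0.01100.
Darcy flux q = K · i = 7.500 × 0.01100 = 0.08250 m/day.
Seepage velocity v = q / n_e = 0.08250 / 0.29 = 0.2845 m/day.
Travel time t = L / v = 2290 / 0.2845 = 8050 days = 22.04 years.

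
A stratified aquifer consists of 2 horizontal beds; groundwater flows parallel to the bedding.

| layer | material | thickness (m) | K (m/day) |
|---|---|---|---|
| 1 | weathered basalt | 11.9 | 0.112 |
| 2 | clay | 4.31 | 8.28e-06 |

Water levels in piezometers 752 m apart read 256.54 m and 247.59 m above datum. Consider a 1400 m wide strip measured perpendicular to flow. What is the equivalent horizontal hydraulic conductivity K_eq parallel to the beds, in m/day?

0.0822

Flow is parallel to layering, so each bed carries its own Darcy discharge and the transmissivities add.
Σ(K_i·b_i) = 0.112×11.9 + 8.28e-06×4.31 = 1.333 m²/day.
Total thickness b = 16.21 m, so K_eq = Σ(K_i·b_i)/b = 0.08222 m/day.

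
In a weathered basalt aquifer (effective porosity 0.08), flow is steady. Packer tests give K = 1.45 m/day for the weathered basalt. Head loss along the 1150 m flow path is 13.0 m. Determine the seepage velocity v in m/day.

Hydraulic gradient i = Δh / L = 13.0 / 1150 = 0.01130.
Darcy flux q = K · i = 1.450 × 0.01130 = 0.01639 m/day.
Seepage velocity v = q / n_e = 0.01639 / 0.08 = 0.2049 m/day.

0.205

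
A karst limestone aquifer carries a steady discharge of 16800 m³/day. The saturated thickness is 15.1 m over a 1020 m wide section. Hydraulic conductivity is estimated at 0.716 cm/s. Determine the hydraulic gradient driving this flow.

0.00176

Convert K: 0.716 cm/s × 864 = 618.6 m/day.
Cross-sectional area A = 1020 × 15.1 = 15402 m².
From Q = K·A·i, i = Q / (K·A) = 16800 / (618.6 × 15402) = 0.001763.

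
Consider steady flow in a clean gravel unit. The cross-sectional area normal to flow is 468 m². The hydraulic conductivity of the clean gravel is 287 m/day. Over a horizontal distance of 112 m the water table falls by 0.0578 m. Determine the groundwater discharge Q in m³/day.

69.3

Hydraulic gradient i = Δh / L = 0.0578 / 112 = 0.0005161.
Darcy's law: Q = K · A · i = 287.0 × 468.0 × 0.0005161 = 69.32 m³/day.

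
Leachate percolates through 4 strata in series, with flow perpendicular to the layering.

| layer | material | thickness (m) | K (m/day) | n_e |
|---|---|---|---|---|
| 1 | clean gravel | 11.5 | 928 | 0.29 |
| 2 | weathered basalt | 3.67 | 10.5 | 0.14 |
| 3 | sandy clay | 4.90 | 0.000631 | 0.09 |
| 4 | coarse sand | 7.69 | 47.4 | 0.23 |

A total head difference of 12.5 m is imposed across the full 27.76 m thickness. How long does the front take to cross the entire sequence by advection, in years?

With flow normal to the layers, continuity requires the same specific discharge q through every layer.
Σ(b_i/K_i) = 11.5/928 + 3.67/10.5 + 4.90/0.000631 + 7.69/47.4 = 7766 d.
q = Δh / Σ(b_i/K_i) = 12.5 / 7766 = 0.001610 m/day.
In each layer the seepage velocity is v_i = q/n_i, so the layer transit time is t_i = b_i·n_i / q:
  layer 1 (clean gravel): t_1 = 11.5 × 0.29 / 0.001610 = 2072 d
  layer 2 (weathered basalt): t_2 = 3.67 × 0.14 / 0.001610 = 319.2 d
  layer 3 (sandy clay): t_3 = 4.90 × 0.09 / 0.001610 = 274.0 d
  layer 4 (coarse sand): t_4 = 7.69 × 0.23 / 0.001610 = 1099 d
Total t = Σ t_i = 3764 days = 10.31 years.

10.3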